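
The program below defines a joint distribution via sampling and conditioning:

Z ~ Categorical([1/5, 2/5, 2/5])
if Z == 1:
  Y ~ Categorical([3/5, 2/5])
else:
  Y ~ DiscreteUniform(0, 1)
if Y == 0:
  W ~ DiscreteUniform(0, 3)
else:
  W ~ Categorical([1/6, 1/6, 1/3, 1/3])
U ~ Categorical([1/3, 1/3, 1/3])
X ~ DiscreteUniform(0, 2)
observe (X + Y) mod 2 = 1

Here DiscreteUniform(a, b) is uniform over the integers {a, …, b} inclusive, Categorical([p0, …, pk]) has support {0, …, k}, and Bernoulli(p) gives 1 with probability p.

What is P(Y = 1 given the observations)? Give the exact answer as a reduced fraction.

Enumerate traces; 108 have nonzero weight after conditioning:
  (Z=0, Y=0, W=0, U=0, X=1) weight 1/360
  (Z=0, Y=0, W=0, U=1, X=1) weight 1/360
  (Z=0, Y=0, W=0, U=2, X=1) weight 1/360
  (Z=0, Y=0, W=1, U=0, X=1) weight 1/360
  (Z=0, Y=0, W=1, U=1, X=1) weight 1/360
  (Z=0, Y=0, W=1, U=2, X=1) weight 1/360
  (Z=0, Y=0, W=2, U=0, X=1) weight 1/360
  (Z=0, Y=0, W=2, U=1, X=1) weight 1/360
  (Z=0, Y=1, W=0, U=0, X=0) weight 1/540
  … 99 more
Group by Y:
  weight(Y=0) = 9/50
  weight(Y=1) = 23/75
Total weight = 9/50 + 23/75 = 73/150
P(Y=0 | obs) = 9/50 / 73/150 = 27/73
P(Y=1 | obs) = 23/75 / 73/150 = 46/73

P(Y = 1 | obs) = 46/73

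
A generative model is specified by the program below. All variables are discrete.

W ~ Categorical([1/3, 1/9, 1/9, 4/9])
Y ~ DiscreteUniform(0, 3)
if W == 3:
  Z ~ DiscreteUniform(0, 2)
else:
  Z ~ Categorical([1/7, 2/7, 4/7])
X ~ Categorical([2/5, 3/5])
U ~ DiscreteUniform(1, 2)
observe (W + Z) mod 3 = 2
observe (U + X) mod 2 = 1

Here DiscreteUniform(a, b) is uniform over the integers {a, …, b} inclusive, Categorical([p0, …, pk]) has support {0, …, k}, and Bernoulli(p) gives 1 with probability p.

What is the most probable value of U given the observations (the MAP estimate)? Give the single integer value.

argmax_v P(U = v | obs) = 2

Enumerate traces; 32 have nonzero weight after conditioning:
  (W=0, Y=0, Z=2, X=0, U=1) weight 1/105
  (W=0, Y=0, Z=2, X=1, U=2) weight 1/70
  (W=0, Y=1, Z=2, X=0, U=1) weight 1/105
  (W=0, Y=1, Z=2, X=1, U=2) weight 1/70
  (W=0, Y=2, Z=2, X=0, U=1) weight 1/105
  (W=0, Y=2, Z=2, X=1, U=2) weight 1/70
  (W=0, Y=3, Z=2, X=0, U=1) weight 1/105
  (W=0, Y=3, Z=2, X=1, U=2) weight 1/70
  … 24 more
Group by U:
  weight(U=1) = 73/945
  weight(U=2) = 73/630
Total weight = 73/945 + 73/630 = 73/378
P(U=1 | obs) = 73/945 / 73/378 = 2/5
P(U=2 | obs) = 73/630 / 73/378 = 3/5
argmax = 2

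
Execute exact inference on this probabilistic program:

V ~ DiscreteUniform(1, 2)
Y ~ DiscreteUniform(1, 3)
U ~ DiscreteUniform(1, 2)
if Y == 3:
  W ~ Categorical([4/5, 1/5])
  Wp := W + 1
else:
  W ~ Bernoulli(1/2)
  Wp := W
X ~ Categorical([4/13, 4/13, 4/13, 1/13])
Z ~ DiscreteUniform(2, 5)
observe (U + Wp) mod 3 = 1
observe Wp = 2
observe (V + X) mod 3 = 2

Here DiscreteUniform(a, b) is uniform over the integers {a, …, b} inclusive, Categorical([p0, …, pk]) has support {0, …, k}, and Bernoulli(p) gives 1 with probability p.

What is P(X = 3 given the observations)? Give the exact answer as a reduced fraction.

P(X = 3 | obs) = 1/9

Enumerate traces; 12 have nonzero weight after conditioning:
  (V=1, Y=3, U=2, W=1, X=1, Z=2) weight 1/780
  (V=1, Y=3, U=2, W=1, X=1, Z=3) weight 1/780
  (V=1, Y=3, U=2, W=1, X=1, Z=4) weight 1/780
  (V=1, Y=3, U=2, W=1, X=1, Z=5) weight 1/780
  (V=2, Y=3, U=2, W=1, X=0, Z=2) weight 1/780
  (V=2, Y=3, U=2, W=1, X=0, Z=3) weight 1/780
  (V=2, Y=3, U=2, W=1, X=0, Z=4) weight 1/780
  (V=2, Y=3, U=2, W=1, X=0, Z=5) weight 1/780
  (V=2, Y=3, U=2, W=1, X=3, Z=2) weight 1/3120
  … 3 more
Group by X:
  weight(X=0) = 1/195
  weight(X=1) = 1/195
  weight(X=3) = 1/780
Total weight = 1/195 + 1/195 + 1/780 = 3/260
P(X=0 | obs) = 1/195 / 3/260 = 4/9
P(X=1 | obs) = 1/195 / 3/260 = 4/9
P(X=3 | obs) = 1/780 / 3/260 = 1/9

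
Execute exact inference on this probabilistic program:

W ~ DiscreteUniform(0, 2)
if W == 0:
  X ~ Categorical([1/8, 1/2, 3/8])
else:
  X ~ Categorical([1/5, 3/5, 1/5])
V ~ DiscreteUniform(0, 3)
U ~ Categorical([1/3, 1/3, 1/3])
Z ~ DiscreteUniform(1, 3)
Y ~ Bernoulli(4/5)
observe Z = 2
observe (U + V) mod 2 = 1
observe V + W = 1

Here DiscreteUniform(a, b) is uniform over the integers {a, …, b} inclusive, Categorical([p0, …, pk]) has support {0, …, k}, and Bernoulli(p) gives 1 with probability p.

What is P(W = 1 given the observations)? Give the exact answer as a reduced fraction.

P(W = 1 | obs) = 1/3

Enumerate traces; 18 have nonzero weight after conditioning:
  (W=0, X=0, V=1, U=0, Z=2, Y=0) weight 1/4320
  (W=0, X=0, V=1, U=0, Z=2, Y=1) weight 1/1080
  (W=0, X=0, V=1, U=2, Z=2, Y=0) weight 1/4320
  (W=0, X=0, V=1, U=2, Z=2, Y=1) weight 1/1080
  (W=0, X=1, V=1, U=0, Z=2, Y=0) weight 1/1080
  (W=0, X=1, V=1, U=0, Z=2, Y=1) weight 1/270
  (W=0, X=1, V=1, U=2, Z=2, Y=0) weight 1/1080
  (W=0, X=1, V=1, U=2, Z=2, Y=1) weight 1/270
  (W=1, X=0, V=0, U=1, Z=2, Y=0) weight 1/2700
  … 9 more
Group by W:
  weight(W=0) = 1/54
  weight(W=1) = 1/108
Total weight = 1/54 + 1/108 = 1/36
P(W=0 | obs) = 1/54 / 1/36 = 2/3
P(W=1 | obs) = 1/108 / 1/36 = 1/3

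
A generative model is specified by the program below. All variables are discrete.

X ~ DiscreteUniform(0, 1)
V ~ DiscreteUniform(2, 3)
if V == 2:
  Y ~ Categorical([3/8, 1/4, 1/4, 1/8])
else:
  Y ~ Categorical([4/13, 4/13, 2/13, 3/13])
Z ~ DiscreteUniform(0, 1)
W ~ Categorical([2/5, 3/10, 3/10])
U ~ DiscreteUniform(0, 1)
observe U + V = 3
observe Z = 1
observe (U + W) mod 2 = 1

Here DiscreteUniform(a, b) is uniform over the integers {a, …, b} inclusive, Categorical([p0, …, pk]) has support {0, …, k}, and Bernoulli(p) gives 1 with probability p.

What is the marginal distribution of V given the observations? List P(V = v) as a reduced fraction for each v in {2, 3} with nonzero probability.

P(V=2) = 7/10, P(V=3) = 3/10

Enumerate traces; 24 have nonzero weight after conditioning:
  (X=0, V=2, Y=0, Z=1, W=0, U=1) weight 3/320
  (X=0, V=2, Y=0, Z=1, W=2, U=1) weight 9/1280
  (X=0, V=2, Y=1, Z=1, W=0, U=1) weight 1/160
  (X=0, V=2, Y=1, Z=1, W=2, U=1) weight 3/640
  (X=0, V=2, Y=2, Z=1, W=0, U=1) weight 1/160
  (X=0, V=2, Y=2, Z=1, W=2, U=1) weight 3/640
  (X=0, V=2, Y=3, Z=1, W=0, U=1) weight 1/320
  (X=0, V=2, Y=3, Z=1, W=2, U=1) weight 3/1280
  (X=0, V=3, Y=0, Z=1, W=1, U=0) weight 3/520
  … 15 more
Group by V:
  weight(V=2) = 7/80
  weight(V=3) = 3/80
Total weight = 7/80 + 3/80 = 1/8
P(V=2 | obs) = 7/80 / 1/8 = 7/10
P(V=3 | obs) = 3/80 / 1/8 = 3/10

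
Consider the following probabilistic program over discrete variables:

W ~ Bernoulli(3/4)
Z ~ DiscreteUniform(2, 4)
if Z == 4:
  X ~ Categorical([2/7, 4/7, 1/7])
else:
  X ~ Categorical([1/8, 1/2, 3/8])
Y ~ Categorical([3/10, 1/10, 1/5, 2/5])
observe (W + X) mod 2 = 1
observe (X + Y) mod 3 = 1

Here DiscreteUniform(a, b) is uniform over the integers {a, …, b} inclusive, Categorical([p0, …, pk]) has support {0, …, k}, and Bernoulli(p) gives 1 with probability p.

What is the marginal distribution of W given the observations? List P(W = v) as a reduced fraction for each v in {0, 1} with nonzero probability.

Enumerate traces; 12 have nonzero weight after conditioning:
  (W=0, Z=2, X=1, Y=0) weight 1/80
  (W=0, Z=2, X=1, Y=3) weight 1/60
  (W=0, Z=3, X=1, Y=0) weight 1/80
  (W=0, Z=3, X=1, Y=3) weight 1/60
  (W=0, Z=4, X=1, Y=0) weight 1/70
  (W=0, Z=4, X=1, Y=3) weight 2/105
  (W=1, Z=2, X=0, Y=1) weight 1/320
  (W=1, Z=2, X=2, Y=2) weight 3/160
  … 4 more
Group by W:
  weight(W=0) = 11/120
  weight(W=1) = 13/224
Total weight = 11/120 + 13/224 = 503/3360
P(W=0 | obs) = 11/120 / 503/3360 = 308/503
P(W=1 | obs) = 13/224 / 503/3360 = 195/503

P(W=0) = 308/503, P(W=1) = 195/503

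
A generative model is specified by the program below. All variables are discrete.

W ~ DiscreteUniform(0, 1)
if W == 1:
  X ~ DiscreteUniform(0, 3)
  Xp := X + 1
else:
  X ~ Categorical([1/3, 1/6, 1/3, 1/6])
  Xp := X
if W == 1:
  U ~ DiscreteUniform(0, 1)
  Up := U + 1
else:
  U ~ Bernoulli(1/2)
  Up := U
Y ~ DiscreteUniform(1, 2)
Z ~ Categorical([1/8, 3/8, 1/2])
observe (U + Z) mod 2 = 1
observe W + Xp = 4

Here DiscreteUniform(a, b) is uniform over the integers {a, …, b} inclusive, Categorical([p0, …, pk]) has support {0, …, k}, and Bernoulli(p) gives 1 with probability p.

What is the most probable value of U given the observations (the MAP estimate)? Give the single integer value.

Enumerate traces; 6 have nonzero weight after conditioning:
  (W=1, X=2, U=0, Y=1, Z=1) weight 3/256
  (W=1, X=2, U=0, Y=2, Z=1) weight 3/256
  (W=1, X=2, U=1, Y=1, Z=0) weight 1/256
  (W=1, X=2, U=1, Y=1, Z=2) weight 1/64
  (W=1, X=2, U=1, Y=2, Z=0) weight 1/256
  (W=1, X=2, U=1, Y=2, Z=2) weight 1/64
Group by U:
  weight(U=0) = 3/128
  weight(U=1) = 5/128
Total weight = 3/128 + 5/128 = 1/16
P(U=0 | obs) = 3/128 / 1/16 = 3/8
P(U=1 | obs) = 5/128 / 1/16 = 5/8
argmax = 1

argmax_v P(U = v | obs) = 1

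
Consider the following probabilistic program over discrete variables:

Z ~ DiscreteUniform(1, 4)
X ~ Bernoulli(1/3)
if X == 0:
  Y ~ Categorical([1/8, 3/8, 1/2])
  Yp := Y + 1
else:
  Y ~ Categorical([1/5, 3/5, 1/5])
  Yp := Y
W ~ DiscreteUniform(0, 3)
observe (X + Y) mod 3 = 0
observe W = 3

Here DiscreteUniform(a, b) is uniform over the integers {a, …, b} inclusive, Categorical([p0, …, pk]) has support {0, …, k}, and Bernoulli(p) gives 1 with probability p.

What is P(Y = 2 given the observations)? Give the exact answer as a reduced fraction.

P(Y = 2 | obs) = 4/9

Enumerate traces; 8 have nonzero weight after conditioning:
  (Z=1, X=0, Y=0, W=3) weight 1/192
  (Z=1, X=1, Y=2, W=3) weight 1/240
  (Z=2, X=0, Y=0, W=3) weight 1/192
  (Z=2, X=1, Y=2, W=3) weight 1/240
  (Z=3, X=0, Y=0, W=3) weight 1/192
  (Z=3, X=1, Y=2, W=3) weight 1/240
  (Z=4, X=0, Y=0, W=3) weight 1/192
  (Z=4, X=1, Y=2, W=3) weight 1/240
Group by Y:
  weight(Y=0) = 1/48
  weight(Y=2) = 1/60
Total weight = 1/48 + 1/60 = 3/80
P(Y=0 | obs) = 1/48 / 3/80 = 5/9
P(Y=2 | obs) = 1/60 / 3/80 = 4/9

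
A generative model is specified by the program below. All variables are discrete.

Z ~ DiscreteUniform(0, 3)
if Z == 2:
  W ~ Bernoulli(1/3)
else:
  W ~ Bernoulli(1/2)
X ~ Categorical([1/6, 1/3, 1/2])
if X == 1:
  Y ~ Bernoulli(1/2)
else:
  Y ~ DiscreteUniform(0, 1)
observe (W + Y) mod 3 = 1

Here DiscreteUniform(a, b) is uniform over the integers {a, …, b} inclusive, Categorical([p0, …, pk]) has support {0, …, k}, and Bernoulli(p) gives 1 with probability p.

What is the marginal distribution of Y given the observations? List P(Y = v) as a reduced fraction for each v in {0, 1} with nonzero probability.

P(Y=0) = 11/24, P(Y=1) = 13/24

Enumerate traces; 24 have nonzero weight after conditioning:
  (Z=0, W=0, X=0, Y=1) weight 1/96
  (Z=0, W=0, X=1, Y=1) weight 1/48
  (Z=0, W=0, X=2, Y=1) weight 1/32
  (Z=0, W=1, X=0, Y=0) weight 1/96
  (Z=0, W=1, X=1, Y=0) weight 1/48
  (Z=0, W=1, X=2, Y=0) weight 1/32
  (Z=1, W=0, X=0, Y=1) weight 1/96
  (Z=1, W=0, X=1, Y=1) weight 1/48
  … 16 more
Group by Y:
  weight(Y=0) = 11/48
  weight(Y=1) = 13/48
Total weight = 11/48 + 13/48 = 1/2
P(Y=0 | obs) = 11/48 / 1/2 = 11/24
P(Y=1 | obs) = 13/48 / 1/2 = 13/24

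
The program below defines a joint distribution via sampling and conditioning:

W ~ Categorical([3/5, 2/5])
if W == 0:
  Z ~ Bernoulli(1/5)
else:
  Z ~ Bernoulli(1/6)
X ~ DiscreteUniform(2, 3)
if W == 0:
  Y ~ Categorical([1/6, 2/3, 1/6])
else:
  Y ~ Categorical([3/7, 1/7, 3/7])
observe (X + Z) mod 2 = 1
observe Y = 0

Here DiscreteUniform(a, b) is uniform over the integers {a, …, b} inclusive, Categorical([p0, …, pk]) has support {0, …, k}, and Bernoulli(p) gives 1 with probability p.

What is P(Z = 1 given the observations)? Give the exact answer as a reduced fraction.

Enumerate traces; 4 have nonzero weight after conditioning:
  (W=0, Z=0, X=3, Y=0) weight 1/25
  (W=0, Z=1, X=2, Y=0) weight 1/100
  (W=1, Z=0, X=3, Y=0) weight 1/14
  (W=1, Z=1, X=2, Y=0) weight 1/70
Group by Z:
  weight(Z=0) = 39/350
  weight(Z=1) = 17/700
Total weight = 39/350 + 17/700 = 19/140
P(Z=0 | obs) = 39/350 / 19/140 = 78/95
P(Z=1 | obs) = 17/700 / 19/140 = 17/95

P(Z = 1 | obs) = 17/95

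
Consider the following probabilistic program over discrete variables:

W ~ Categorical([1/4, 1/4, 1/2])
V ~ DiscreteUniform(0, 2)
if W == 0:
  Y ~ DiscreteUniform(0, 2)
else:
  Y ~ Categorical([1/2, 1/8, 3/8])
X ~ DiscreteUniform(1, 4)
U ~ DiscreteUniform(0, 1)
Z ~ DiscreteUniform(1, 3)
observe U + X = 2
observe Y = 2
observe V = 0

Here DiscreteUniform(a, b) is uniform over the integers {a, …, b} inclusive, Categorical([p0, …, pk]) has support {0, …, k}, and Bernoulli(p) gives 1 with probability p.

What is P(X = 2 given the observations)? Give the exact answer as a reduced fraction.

Enumerate traces; 18 have nonzero weight after conditioning:
  (W=0, V=0, Y=2, X=1, U=1, Z=1) weight 1/864
  (W=0, V=0, Y=2, X=1, U=1, Z=2) weight 1/864
  (W=0, V=0, Y=2, X=1, U=1, Z=3) weight 1/864
  (W=0, V=0, Y=2, X=2, U=0, Z=1) weight 1/864
  (W=0, V=0, Y=2, X=2, U=0, Z=2) weight 1/864
  (W=0, V=0, Y=2, X=2, U=0, Z=3) weight 1/864
  (W=1, V=0, Y=2, X=1, U=1, Z=1) weight 1/768
  (W=1, V=0, Y=2, X=1, U=1, Z=2) weight 1/768
  … 10 more
Group by X:
  weight(X=1) = 35/2304
  weight(X=2) = 35/2304
Total weight = 35/2304 + 35/2304 = 35/1152
P(X=1 | obs) = 35/2304 / 35/1152 = 1/2
P(X=2 | obs) = 35/2304 / 35/1152 = 1/2

P(X = 2 | obs) = 1/2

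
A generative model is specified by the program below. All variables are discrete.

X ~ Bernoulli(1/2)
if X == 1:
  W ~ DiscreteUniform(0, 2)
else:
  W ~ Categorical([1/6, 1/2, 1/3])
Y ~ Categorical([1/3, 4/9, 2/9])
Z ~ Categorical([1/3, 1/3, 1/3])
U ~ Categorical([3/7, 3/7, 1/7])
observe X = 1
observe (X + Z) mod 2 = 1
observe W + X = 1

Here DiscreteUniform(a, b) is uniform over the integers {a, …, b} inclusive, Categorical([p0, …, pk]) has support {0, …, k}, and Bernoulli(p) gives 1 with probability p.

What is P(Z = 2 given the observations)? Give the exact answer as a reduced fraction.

Enumerate traces; 18 have nonzero weight after conditioning:
  (X=1, W=0, Y=0, Z=0, U=0) weight 1/126
  (X=1, W=0, Y=0, Z=0, U=1) weight 1/126
  (X=1, W=0, Y=0, Z=0, U=2) weight 1/378
  (X=1, W=0, Y=0, Z=2, U=0) weight 1/126
  (X=1, W=0, Y=0, Z=2, U=1) weight 1/126
  (X=1, W=0, Y=0, Z=2, U=2) weight 1/378
  (X=1, W=0, Y=1, Z=0, U=0) weight 2/189
  (X=1, W=0, Y=1, Z=0, U=1) weight 2/189
  … 10 more
Group by Z:
  weight(Z=0) = 1/18
  weight(Z=2) = 1/18
Total weight = 1/18 + 1/18 = 1/9
P(Z=0 | obs) = 1/18 / 1/9 = 1/2
P(Z=2 | obs) = 1/18 / 1/9 = 1/2

P(Z = 2 | obs) = 1/2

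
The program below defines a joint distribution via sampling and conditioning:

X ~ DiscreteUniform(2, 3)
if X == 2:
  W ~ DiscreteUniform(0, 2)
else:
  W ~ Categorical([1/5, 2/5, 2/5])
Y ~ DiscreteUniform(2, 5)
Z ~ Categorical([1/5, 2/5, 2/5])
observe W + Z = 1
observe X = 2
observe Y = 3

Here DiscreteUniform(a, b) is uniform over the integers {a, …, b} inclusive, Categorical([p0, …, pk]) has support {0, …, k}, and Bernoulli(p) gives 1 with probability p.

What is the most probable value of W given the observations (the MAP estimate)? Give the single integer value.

argmax_v P(W = v | obs) = 0

Enumerate traces; 2 have nonzero weight after conditioning:
  (X=2, W=0, Y=3, Z=1) weight 1/60
  (X=2, W=1, Y=3, Z=0) weight 1/120
Group by W:
  weight(W=0) = 1/60
  weight(W=1) = 1/120
Total weight = 1/60 + 1/120 = 1/40
P(W=0 | obs) = 1/60 / 1/40 = 2/3
P(W=1 | obs) = 1/120 / 1/40 = 1/3
argmax = 0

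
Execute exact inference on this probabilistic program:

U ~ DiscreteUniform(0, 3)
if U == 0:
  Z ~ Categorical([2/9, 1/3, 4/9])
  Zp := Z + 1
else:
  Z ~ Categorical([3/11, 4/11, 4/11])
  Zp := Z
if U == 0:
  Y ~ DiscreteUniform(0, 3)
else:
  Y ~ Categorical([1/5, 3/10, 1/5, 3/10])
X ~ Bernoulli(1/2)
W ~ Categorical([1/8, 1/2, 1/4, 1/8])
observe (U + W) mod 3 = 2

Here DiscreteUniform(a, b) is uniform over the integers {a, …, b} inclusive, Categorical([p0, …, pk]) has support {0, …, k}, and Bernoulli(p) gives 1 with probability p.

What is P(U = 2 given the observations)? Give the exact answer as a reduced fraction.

Enumerate traces; 120 have nonzero weight after conditioning:
  (U=0, Z=0, Y=0, X=0, W=2) weight 1/576
  (U=0, Z=0, Y=0, X=1, W=2) weight 1/576
  (U=0, Z=0, Y=1, X=0, W=2) weight 1/576
  (U=0, Z=0, Y=1, X=1, W=2) weight 1/576
  (U=0, Z=0, Y=2, X=0, W=2) weight 1/576
  (U=0, Z=0, Y=2, X=1, W=2) weight 1/576
  (U=0, Z=0, Y=3, X=0, W=2) weight 1/576
  (U=0, Z=0, Y=3, X=1, W=2) weight 1/576
  (U=1, Z=0, Y=0, X=0, W=1) weight 3/880
  (U=2, Z=0, Y=0, X=0, W=0) weight 3/3520
  … 110 more
Group by U:
  weight(U=0) = 1/16
  weight(U=1) = 1/8
  weight(U=2) = 1/16
  weight(U=3) = 1/16
Total weight = 1/16 + 1/8 + 1/16 + 1/16 = 5/16
P(U=0 | obs) = 1/16 / 5/16 = 1/5
P(U=1 | obs) = 1/8 / 5/16 = 2/5
P(U=2 | obs) = 1/16 / 5/16 = 1/5
P(U=3 | obs) = 1/16 / 5/16 = 1/5

P(U = 2 | obs) = 1/5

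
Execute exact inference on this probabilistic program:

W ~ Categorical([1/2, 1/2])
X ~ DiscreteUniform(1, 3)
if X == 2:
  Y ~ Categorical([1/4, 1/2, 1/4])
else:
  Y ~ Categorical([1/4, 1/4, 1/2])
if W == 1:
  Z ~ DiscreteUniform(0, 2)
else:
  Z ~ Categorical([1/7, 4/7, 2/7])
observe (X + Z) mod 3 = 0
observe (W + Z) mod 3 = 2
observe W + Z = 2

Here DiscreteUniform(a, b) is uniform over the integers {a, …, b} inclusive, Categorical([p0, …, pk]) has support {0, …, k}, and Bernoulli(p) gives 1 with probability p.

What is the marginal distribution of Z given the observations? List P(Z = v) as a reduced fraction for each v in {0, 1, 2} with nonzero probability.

Enumerate traces; 6 have nonzero weight after conditioning:
  (W=0, X=1, Y=0, Z=2) weight 1/84
  (W=0, X=1, Y=1, Z=2) weight 1/84
  (W=0, X=1, Y=2, Z=2) weight 1/42
  (W=1, X=2, Y=0, Z=1) weight 1/72
  (W=1, X=2, Y=1, Z=1) weight 1/36
  (W=1, X=2, Y=2, Z=1) weight 1/72
Group by Z:
  weight(Z=1) = 1/18
  weight(Z=2) = 1/21
Total weight = 1/18 + 1/21 = 13/126
P(Z=1 | obs) = 1/18 / 13/126 = 7/13
P(Z=2 | obs) = 1/21 / 13/126 = 6/13

P(Z=1) = 7/13, P(Z=2) = 6/13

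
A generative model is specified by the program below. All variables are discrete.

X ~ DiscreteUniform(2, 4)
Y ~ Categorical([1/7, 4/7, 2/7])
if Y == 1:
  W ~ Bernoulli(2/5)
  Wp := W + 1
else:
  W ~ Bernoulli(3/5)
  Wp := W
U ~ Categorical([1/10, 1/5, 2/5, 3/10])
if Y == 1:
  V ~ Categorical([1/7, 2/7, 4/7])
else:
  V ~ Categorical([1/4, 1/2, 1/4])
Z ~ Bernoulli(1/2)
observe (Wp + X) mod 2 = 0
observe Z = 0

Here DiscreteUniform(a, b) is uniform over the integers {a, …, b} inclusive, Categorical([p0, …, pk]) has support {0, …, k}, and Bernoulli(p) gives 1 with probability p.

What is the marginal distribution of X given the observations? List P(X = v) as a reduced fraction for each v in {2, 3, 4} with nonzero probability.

Enumerate traces; 108 have nonzero weight after conditioning:
  (X=2, Y=0, W=0, U=0, V=0, Z=0) weight 1/4200
  (X=2, Y=0, W=0, U=0, V=1, Z=0) weight 1/2100
  (X=2, Y=0, W=0, U=0, V=2, Z=0) weight 1/4200
  (X=2, Y=0, W=0, U=1, V=0, Z=0) weight 1/2100
  (X=2, Y=0, W=0, U=1, V=1, Z=0) weight 1/1050
  (X=2, Y=0, W=0, U=1, V=2, Z=0) weight 1/2100
  (X=2, Y=0, W=0, U=2, V=0, Z=0) weight 1/1050
  (X=2, Y=0, W=0, U=2, V=1, Z=0) weight 1/525
  (X=3, Y=0, W=1, U=0, V=0, Z=0) weight 1/2800
  (X=4, Y=0, W=0, U=0, V=0, Z=0) weight 1/4200
  … 98 more
Group by X:
  weight(X=2) = 1/15
  weight(X=3) = 1/10
  weight(X=4) = 1/15
Total weight = 1/15 + 1/10 + 1/15 = 7/30
P(X=2 | obs) = 1/15 / 7/30 = 2/7
P(X=3 | obs) = 1/10 / 7/30 = 3/7
P(X=4 | obs) = 1/15 / 7/30 = 2/7

P(X=2) = 2/7, P(X=3) = 3/7, P(X=4) = 2/7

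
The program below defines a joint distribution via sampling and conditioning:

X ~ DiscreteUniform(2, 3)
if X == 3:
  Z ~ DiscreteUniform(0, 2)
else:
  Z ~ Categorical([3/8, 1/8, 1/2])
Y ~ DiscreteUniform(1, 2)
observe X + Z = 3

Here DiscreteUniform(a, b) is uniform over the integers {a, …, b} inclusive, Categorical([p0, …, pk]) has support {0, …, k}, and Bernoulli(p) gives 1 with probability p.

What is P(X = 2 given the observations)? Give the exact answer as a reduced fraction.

P(X = 2 | obs) = 3/11

Enumerate traces; 4 have nonzero weight after conditioning:
  (X=2, Z=1, Y=1) weight 1/32
  (X=2, Z=1, Y=2) weight 1/32
  (X=3, Z=0, Y=1) weight 1/12
  (X=3, Z=0, Y=2) weight 1/12
Group by X:
  weight(X=2) = 1/16
  weight(X=3) = 1/6
Total weight = 1/16 + 1/6 = 11/48
P(X=2 | obs) = 1/16 / 11/48 = 3/11
P(X=3 | obs) = 1/6 / 11/48 = 8/11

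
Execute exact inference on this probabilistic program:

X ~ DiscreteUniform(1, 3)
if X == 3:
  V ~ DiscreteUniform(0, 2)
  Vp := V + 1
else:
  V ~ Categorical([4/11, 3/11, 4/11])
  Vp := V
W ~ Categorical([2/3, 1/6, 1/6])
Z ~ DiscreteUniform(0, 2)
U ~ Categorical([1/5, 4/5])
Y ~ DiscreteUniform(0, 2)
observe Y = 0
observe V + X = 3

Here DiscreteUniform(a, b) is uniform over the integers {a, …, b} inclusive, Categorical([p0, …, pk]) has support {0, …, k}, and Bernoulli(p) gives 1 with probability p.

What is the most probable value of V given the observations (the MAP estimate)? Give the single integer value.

Enumerate traces; 54 have nonzero weight after conditioning:
  (X=1, V=2, W=0, Z=0, U=0, Y=0) weight 8/4455
  (X=1, V=2, W=0, Z=0, U=1, Y=0) weight 32/4455
  (X=1, V=2, W=0, Z=1, U=0, Y=0) weight 8/4455
  (X=1, V=2, W=0, Z=1, U=1, Y=0) weight 32/4455
  (X=1, V=2, W=0, Z=2, U=0, Y=0) weight 8/4455
  (X=1, V=2, W=0, Z=2, U=1, Y=0) weight 32/4455
  (X=1, V=2, W=1, Z=0, U=0, Y=0) weight 2/4455
  (X=1, V=2, W=1, Z=0, U=1, Y=0) weight 8/4455
  (X=2, V=1, W=0, Z=0, U=0, Y=0) weight 2/1485
  (X=3, V=0, W=0, Z=0, U=0, Y=0) weight 2/1215
  … 44 more
Group by V:
  weight(V=0) = 1/27
  weight(V=1) = 1/33
  weight(V=2) = 4/99
Total weight = 1/27 + 1/33 + 4/99 = 32/297
P(V=0 | obs) = 1/27 / 32/297 = 11/32
P(V=1 | obs) = 1/33 / 32/297 = 9/32
P(V=2 | obs) = 4/99 / 32/297 = 3/8
argmax = 2

argmax_v P(V = v | obs) = 2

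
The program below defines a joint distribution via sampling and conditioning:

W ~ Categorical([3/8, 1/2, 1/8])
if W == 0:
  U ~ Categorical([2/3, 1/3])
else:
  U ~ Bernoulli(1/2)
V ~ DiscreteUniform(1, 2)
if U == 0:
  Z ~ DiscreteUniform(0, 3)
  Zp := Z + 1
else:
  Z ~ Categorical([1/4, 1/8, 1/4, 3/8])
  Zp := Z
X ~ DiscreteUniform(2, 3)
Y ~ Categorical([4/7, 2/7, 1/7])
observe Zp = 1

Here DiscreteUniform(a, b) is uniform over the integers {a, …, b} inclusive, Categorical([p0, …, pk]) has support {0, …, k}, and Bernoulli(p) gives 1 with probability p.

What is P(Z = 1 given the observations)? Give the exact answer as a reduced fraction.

Enumerate traces; 72 have nonzero weight after conditioning:
  (W=0, U=0, V=1, Z=0, X=2, Y=0) weight 1/112
  (W=0, U=0, V=1, Z=0, X=2, Y=1) weight 1/224
  (W=0, U=0, V=1, Z=0, X=2, Y=2) weight 1/448
  (W=0, U=0, V=1, Z=0, X=3, Y=0) weight 1/112
  (W=0, U=0, V=1, Z=0, X=3, Y=1) weight 1/224
  (W=0, U=0, V=1, Z=0, X=3, Y=2) weight 1/448
  (W=0, U=0, V=2, Z=0, X=2, Y=0) weight 1/112
  (W=0, U=0, V=2, Z=0, X=2, Y=1) weight 1/224
  (W=0, U=1, V=1, Z=1, X=2, Y=0) weight 1/448
  … 63 more
Group by Z:
  weight(Z=0) = 9/64
  weight(Z=1) = 7/128
Total weight = 9/64 + 7/128 = 25/128
P(Z=0 | obs) = 9/64 / 25/128 = 18/25
P(Z=1 | obs) = 7/128 / 25/128 = 7/25

P(Z = 1 | obs) = 7/25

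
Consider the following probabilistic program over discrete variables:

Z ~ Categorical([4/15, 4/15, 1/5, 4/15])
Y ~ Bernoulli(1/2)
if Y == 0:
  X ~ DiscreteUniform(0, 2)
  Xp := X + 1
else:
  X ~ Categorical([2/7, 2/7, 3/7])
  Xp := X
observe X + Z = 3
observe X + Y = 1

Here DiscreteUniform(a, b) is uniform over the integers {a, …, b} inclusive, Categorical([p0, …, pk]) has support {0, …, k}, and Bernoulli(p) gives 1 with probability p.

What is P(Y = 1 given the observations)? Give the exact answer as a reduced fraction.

Enumerate traces; 2 have nonzero weight after conditioning:
  (Z=2, Y=0, X=1) weight 1/30
  (Z=3, Y=1, X=0) weight 4/105
Group by Y:
  weight(Y=0) = 1/30
  weight(Y=1) = 4/105
Total weight = 1/30 + 4/105 = 1/14
P(Y=0 | obs) = 1/30 / 1/14 = 7/15
P(Y=1 | obs) = 4/105 / 1/14 = 8/15

P(Y = 1 | obs) = 8/15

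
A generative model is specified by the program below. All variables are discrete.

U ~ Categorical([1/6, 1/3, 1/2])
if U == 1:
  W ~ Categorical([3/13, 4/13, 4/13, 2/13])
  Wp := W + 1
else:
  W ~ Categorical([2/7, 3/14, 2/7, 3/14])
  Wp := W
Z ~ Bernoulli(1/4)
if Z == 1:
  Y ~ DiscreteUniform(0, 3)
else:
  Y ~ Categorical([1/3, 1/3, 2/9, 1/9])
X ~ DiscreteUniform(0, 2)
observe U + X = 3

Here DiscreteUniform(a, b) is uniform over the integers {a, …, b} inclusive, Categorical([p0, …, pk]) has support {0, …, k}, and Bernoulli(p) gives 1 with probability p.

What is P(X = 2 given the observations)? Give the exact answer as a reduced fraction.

P(X = 2 | obs) = 2/5

Enumerate traces; 64 have nonzero weight after conditioning:
  (U=1, W=0, Z=0, Y=0, X=2) weight 1/156
  (U=1, W=0, Z=0, Y=1, X=2) weight 1/156
  (U=1, W=0, Z=0, Y=2, X=2) weight 1/234
  (U=1, W=0, Z=0, Y=3, X=2) weight 1/468
  (U=1, W=0, Z=1, Y=0, X=2) weight 1/624
  (U=1, W=0, Z=1, Y=1, X=2) weight 1/624
  (U=1, W=0, Z=1, Y=2, X=2) weight 1/624
  (U=1, W=0, Z=1, Y=3, X=2) weight 1/624
  (U=2, W=0, Z=0, Y=0, X=1) weight 1/84
  … 55 more
Group by X:
  weight(X=1) = 1/6
  weight(X=2) = 1/9
Total weight = 1/6 + 1/9 = 5/18
P(X=1 | obs) = 1/6 / 5/18 = 3/5
P(X=2 | obs) = 1/9 / 5/18 = 2/5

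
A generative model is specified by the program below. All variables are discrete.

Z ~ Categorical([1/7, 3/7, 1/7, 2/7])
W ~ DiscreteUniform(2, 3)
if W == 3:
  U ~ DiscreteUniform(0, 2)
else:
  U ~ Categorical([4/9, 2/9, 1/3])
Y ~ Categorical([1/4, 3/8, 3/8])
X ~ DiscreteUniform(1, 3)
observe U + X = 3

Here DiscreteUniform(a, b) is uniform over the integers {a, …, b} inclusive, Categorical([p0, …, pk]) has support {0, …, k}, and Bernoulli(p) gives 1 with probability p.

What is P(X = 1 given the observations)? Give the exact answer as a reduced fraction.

P(X = 1 | obs) = 1/3

Enumerate traces; 72 have nonzero weight after conditioning:
  (Z=0, W=2, U=0, Y=0, X=3) weight 1/378
  (Z=0, W=2, U=0, Y=1, X=3) weight 1/252
  (Z=0, W=2, U=0, Y=2, X=3) weight 1/252
  (Z=0, W=2, U=1, Y=0, X=2) weight 1/756
  (Z=0, W=2, U=1, Y=1, X=2) weight 1/504
  (Z=0, W=2, U=1, Y=2, X=2) weight 1/504
  (Z=0, W=2, U=2, Y=0, X=1) weight 1/504
  (Z=0, W=2, U=2, Y=1, X=1) weight 1/336
  … 64 more
Group by X:
  weight(X=1) = 1/9
  weight(X=2) = 5/54
  weight(X=3) = 7/54
Total weight = 1/9 + 5/54 + 7/54 = 1/3
P(X=1 | obs) = 1/9 / 1/3 = 1/3
P(X=2 | obs) = 5/54 / 1/3 = 5/18
P(X=3 | obs) = 7/54 / 1/3 = 7/18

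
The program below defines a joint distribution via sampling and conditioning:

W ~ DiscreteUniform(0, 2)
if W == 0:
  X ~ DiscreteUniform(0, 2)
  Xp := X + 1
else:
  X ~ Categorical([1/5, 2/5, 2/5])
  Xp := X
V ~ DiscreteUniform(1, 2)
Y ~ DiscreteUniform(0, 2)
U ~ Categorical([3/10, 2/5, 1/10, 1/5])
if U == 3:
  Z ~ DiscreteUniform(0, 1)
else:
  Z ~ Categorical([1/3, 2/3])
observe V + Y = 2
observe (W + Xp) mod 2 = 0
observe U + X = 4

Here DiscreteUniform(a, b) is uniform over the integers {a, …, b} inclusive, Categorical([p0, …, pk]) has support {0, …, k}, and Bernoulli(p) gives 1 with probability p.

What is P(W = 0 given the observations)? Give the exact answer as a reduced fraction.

Enumerate traces; 12 have nonzero weight after conditioning:
  (W=0, X=1, V=1, Y=1, U=3, Z=0) weight 1/540
  (W=0, X=1, V=1, Y=1, U=3, Z=1) weight 1/540
  (W=0, X=1, V=2, Y=0, U=3, Z=0) weight 1/540
  (W=0, X=1, V=2, Y=0, U=3, Z=1) weight 1/540
  (W=1, X=1, V=1, Y=1, U=3, Z=0) weight 1/450
  (W=1, X=1, V=1, Y=1, U=3, Z=1) weight 1/450
  (W=1, X=1, V=2, Y=0, U=3, Z=0) weight 1/450
  (W=1, X=1, V=2, Y=0, U=3, Z=1) weight 1/450
  (W=2, X=2, V=1, Y=1, U=2, Z=0) weight 1/1350
  … 3 more
Group by W:
  weight(W=0) = 1/135
  weight(W=1) = 2/225
  weight(W=2) = 1/225
Total weight = 1/135 + 2/225 + 1/225 = 14/675
P(W=0 | obs) = 1/135 / 14/675 = 5/14
P(W=1 | obs) = 2/225 / 14/675 = 3/7
P(W=2 | obs) = 1/225 / 14/675 = 3/14

P(W = 0 | obs) = 5/14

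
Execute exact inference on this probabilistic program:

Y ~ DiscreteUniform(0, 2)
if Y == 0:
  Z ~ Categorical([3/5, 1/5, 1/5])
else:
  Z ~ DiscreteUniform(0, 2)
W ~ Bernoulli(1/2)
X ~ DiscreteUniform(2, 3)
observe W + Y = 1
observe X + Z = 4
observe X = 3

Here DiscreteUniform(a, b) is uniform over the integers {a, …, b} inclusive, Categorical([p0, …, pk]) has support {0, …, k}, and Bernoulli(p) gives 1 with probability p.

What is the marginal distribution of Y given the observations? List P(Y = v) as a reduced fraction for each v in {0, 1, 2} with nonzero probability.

Enumerate traces; 2 have nonzero weight after conditioning:
  (Y=0, Z=1, W=1, X=3) weight 1/60
  (Y=1, Z=1, W=0, X=3) weight 1/36
Group by Y:
  weight(Y=0) = 1/60
  weight(Y=1) = 1/36
Total weight = 1/60 + 1/36 = 2/45
P(Y=0 | obs) = 1/60 / 2/45 = 3/8
P(Y=1 | obs) = 1/36 / 2/45 = 5/8

P(Y=0) = 3/8, P(Y=1) = 5/8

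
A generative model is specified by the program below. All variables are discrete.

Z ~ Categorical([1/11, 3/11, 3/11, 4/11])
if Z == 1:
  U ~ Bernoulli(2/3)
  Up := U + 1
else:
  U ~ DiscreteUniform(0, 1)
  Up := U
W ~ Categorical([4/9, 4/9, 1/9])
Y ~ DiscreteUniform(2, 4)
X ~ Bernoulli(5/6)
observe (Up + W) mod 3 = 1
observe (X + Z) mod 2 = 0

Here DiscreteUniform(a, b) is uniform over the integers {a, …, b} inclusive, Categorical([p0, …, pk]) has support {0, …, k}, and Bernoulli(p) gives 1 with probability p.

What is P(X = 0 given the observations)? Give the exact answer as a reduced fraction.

Enumerate traces; 24 have nonzero weight after conditioning:
  (Z=0, U=0, W=1, Y=2, X=0) weight 1/891
  (Z=0, U=0, W=1, Y=3, X=0) weight 1/891
  (Z=0, U=0, W=1, Y=4, X=0) weight 1/891
  (Z=0, U=1, W=0, Y=2, X=0) weight 1/891
  (Z=0, U=1, W=0, Y=3, X=0) weight 1/891
  (Z=0, U=1, W=0, Y=4, X=0) weight 1/891
  (Z=1, U=0, W=0, Y=2, X=1) weight 10/891
  (Z=1, U=0, W=0, Y=3, X=1) weight 10/891
  … 16 more
Group by X:
  weight(X=0) = 8/297
  weight(X=1) = 5/27
Total weight = 8/297 + 5/27 = 7/33
P(X=0 | obs) = 8/297 / 7/33 = 8/63
P(X=1 | obs) = 5/27 / 7/33 = 55/63

P(X = 0 | obs) = 8/63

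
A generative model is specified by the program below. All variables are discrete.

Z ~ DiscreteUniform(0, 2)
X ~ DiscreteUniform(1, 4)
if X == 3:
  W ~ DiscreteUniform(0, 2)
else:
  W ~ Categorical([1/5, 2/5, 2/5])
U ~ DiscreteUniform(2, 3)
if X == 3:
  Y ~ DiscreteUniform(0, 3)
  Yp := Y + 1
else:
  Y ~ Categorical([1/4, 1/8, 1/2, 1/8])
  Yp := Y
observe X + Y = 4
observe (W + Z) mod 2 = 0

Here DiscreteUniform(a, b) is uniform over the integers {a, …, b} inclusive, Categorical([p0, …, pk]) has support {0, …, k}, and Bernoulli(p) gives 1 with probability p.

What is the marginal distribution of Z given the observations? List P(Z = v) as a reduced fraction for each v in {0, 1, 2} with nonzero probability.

P(Z=0) = 83/218, P(Z=1) = 26/109, P(Z=2) = 83/218

Enumerate traces; 40 have nonzero weight after conditioning:
  (Z=0, X=1, W=0, U=2, Y=3) weight 1/960
  (Z=0, X=1, W=0, U=3, Y=3) weight 1/960
  (Z=0, X=1, W=2, U=2, Y=3) weight 1/480
  (Z=0, X=1, W=2, U=3, Y=3) weight 1/480
  (Z=0, X=2, W=0, U=2, Y=2) weight 1/240
  (Z=0, X=2, W=0, U=3, Y=2) weight 1/240
  (Z=0, X=2, W=2, U=2, Y=2) weight 1/120
  (Z=0, X=2, W=2, U=3, Y=2) weight 1/120
  (Z=1, X=1, W=1, U=2, Y=3) weight 1/480
  (Z=2, X=1, W=0, U=2, Y=3) weight 1/960
  … 30 more
Group by Z:
  weight(Z=0) = 83/1440
  weight(Z=1) = 13/360
  weight(Z=2) = 83/1440
Total weight = 83/1440 + 13/360 + 83/1440 = 109/720
P(Z=0 | obs) = 83/1440 / 109/720 = 83/218
P(Z=1 | obs) = 13/360 / 109/720 = 26/109
P(Z=2 | obs) = 83/1440 / 109/720 = 83/218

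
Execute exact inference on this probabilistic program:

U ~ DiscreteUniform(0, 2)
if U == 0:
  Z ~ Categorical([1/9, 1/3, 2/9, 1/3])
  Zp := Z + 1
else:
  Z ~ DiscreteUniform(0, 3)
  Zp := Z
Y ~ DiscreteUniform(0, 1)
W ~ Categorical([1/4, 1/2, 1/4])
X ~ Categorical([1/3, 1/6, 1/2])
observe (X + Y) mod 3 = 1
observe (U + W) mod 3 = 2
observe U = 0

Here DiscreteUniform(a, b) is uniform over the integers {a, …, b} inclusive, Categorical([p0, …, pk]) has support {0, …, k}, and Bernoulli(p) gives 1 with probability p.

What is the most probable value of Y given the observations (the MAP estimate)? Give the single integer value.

argmax_v P(Y = v | obs) = 1

Enumerate traces; 8 have nonzero weight after conditioning:
  (U=0, Z=0, Y=0, W=2, X=1) weight 1/1296
  (U=0, Z=0, Y=1, W=2, X=0) weight 1/648
  (U=0, Z=1, Y=0, W=2, X=1) weight 1/432
  (U=0, Z=1, Y=1, W=2, X=0) weight 1/216
  (U=0, Z=2, Y=0, W=2, X=1) weight 1/648
  (U=0, Z=2, Y=1, W=2, X=0) weight 1/324
  (U=0, Z=3, Y=0, W=2, X=1) weight 1/432
  (U=0, Z=3, Y=1, W=2, X=0) weight 1/216
Group by Y:
  weight(Y=0) = 1/144
  weight(Y=1) = 1/72
Total weight = 1/144 + 1/72 = 1/48
P(Y=0 | obs) = 1/144 / 1/48 = 1/3
P(Y=1 | obs) = 1/72 / 1/48 = 2/3
argmax = 1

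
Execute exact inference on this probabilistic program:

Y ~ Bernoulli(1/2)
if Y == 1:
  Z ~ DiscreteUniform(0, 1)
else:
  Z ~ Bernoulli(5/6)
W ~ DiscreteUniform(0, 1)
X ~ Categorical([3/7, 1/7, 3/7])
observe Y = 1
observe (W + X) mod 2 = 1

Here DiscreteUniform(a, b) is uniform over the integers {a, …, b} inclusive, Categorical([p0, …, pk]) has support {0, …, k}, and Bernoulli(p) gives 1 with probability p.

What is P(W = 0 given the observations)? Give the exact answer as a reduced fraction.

P(W = 0 | obs) = 1/7

Enumerate traces; 6 have nonzero weight after conditioning:
  (Y=1, Z=0, W=0, X=1) weight 1/56
  (Y=1, Z=0, W=1, X=0) weight 3/56
  (Y=1, Z=0, W=1, X=2) weight 3/56
  (Y=1, Z=1, W=0, X=1) weight 1/56
  (Y=1, Z=1, W=1, X=0) weight 3/56
  (Y=1, Z=1, W=1, X=2) weight 3/56
Group by W:
  weight(W=0) = 1/28
  weight(W=1) = 3/14
Total weight = 1/28 + 3/14 = 1/4
P(W=0 | obs) = 1/28 / 1/4 = 1/7
P(W=1 | obs) = 3/14 / 1/4 = 6/7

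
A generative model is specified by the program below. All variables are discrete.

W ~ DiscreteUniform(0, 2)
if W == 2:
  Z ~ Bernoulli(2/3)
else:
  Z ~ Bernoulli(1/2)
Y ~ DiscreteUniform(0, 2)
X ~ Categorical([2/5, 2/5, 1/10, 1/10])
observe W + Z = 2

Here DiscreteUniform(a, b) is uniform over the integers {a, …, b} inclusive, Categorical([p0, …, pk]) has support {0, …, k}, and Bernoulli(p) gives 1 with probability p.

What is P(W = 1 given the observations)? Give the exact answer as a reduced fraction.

Enumerate traces; 24 have nonzero weight after conditioning:
  (W=1, Z=1, Y=0, X=0) weight 1/45
  (W=1, Z=1, Y=0, X=1) weight 1/45
  (W=1, Z=1, Y=0, X=2) weight 1/180
  (W=1, Z=1, Y=0, X=3) weight 1/180
  (W=1, Z=1, Y=1, X=0) weight 1/45
  (W=1, Z=1, Y=1, X=1) weight 1/45
  (W=1, Z=1, Y=1, X=2) weight 1/180
  (W=1, Z=1, Y=1, X=3) weight 1/180
  (W=2, Z=0, Y=0, X=0) weight 2/135
  … 15 more
Group by W:
  weight(W=1) = 1/6
  weight(W=2) = 1/9
Total weight = 1/6 + 1/9 = 5/18
P(W=1 | obs) = 1/6 / 5/18 = 3/5
P(W=2 | obs) = 1/9 / 5/18 = 2/5

P(W = 1 | obs) = 3/5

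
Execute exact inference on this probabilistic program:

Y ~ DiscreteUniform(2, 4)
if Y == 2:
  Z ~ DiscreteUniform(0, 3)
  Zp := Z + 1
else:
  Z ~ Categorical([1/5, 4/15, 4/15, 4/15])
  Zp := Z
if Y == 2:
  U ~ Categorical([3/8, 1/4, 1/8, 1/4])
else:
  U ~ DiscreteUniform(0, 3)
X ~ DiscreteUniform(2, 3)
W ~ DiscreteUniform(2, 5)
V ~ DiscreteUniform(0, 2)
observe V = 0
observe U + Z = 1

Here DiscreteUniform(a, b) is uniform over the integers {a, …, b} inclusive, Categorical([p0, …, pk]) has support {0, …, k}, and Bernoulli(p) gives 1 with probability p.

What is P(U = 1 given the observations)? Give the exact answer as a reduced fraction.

P(U = 1 | obs) = 78/187

Enumerate traces; 48 have nonzero weight after conditioning:
  (Y=2, Z=0, U=1, X=2, W=2, V=0) weight 1/1152
  (Y=2, Z=0, U=1, X=2, W=3, V=0) weight 1/1152
  (Y=2, Z=0, U=1, X=2, W=4, V=0) weight 1/1152
  (Y=2, Z=0, U=1, X=2, W=5, V=0) weight 1/1152
  (Y=2, Z=0, U=1, X=3, W=2, V=0) weight 1/1152
  (Y=2, Z=0, U=1, X=3, W=3, V=0) weight 1/1152
  (Y=2, Z=0, U=1, X=3, W=4, V=0) weight 1/1152
  (Y=2, Z=0, U=1, X=3, W=5, V=0) weight 1/1152
  (Y=2, Z=1, U=0, X=2, W=2, V=0) weight 1/768
  … 39 more
Group by U:
  weight(U=0) = 109/4320
  weight(U=1) = 13/720
Total weight = 109/4320 + 13/720 = 187/4320
P(U=0 | obs) = 109/4320 / 187/4320 = 109/187
P(U=1 | obs) = 13/720 / 187/4320 = 78/187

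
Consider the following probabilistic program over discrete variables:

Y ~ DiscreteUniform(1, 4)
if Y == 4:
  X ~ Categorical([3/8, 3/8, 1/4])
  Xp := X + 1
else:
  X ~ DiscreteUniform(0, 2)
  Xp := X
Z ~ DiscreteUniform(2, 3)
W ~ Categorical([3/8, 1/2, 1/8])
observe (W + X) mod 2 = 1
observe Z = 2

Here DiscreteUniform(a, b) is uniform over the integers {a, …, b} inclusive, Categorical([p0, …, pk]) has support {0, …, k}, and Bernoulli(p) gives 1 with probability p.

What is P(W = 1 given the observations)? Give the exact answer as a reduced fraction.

P(W = 1 | obs) = 21/32

Enumerate traces; 16 have nonzero weight after conditioning:
  (Y=1, X=0, Z=2, W=1) weight 1/48
  (Y=1, X=1, Z=2, W=0) weight 1/64
  (Y=1, X=1, Z=2, W=2) weight 1/192
  (Y=1, X=2, Z=2, W=1) weight 1/48
  (Y=2, X=0, Z=2, W=1) weight 1/48
  (Y=2, X=1, Z=2, W=0) weight 1/64
  (Y=2, X=1, Z=2, W=2) weight 1/192
  (Y=2, X=2, Z=2, W=1) weight 1/48
  … 8 more
Group by W:
  weight(W=0) = 33/512
  weight(W=1) = 21/128
  weight(W=2) = 11/512
Total weight = 33/512 + 21/128 + 11/512 = 1/4
P(W=0 | obs) = 33/512 / 1/4 = 33/128
P(W=1 | obs) = 21/128 / 1/4 = 21/32
P(W=2 | obs) = 11/512 / 1/4 = 11/128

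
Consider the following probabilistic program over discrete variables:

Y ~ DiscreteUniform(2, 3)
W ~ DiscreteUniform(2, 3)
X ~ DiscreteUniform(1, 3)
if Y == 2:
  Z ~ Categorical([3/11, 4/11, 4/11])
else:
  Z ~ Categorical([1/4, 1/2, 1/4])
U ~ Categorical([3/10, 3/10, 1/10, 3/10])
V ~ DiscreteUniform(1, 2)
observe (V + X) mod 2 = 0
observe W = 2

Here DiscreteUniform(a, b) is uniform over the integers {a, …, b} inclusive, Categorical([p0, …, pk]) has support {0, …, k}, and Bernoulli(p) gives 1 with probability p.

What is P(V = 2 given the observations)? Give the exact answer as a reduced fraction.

Enumerate traces; 72 have nonzero weight after conditioning:
  (Y=2, W=2, X=1, Z=0, U=0, V=1) weight 3/880
  (Y=2, W=2, X=1, Z=0, U=1, V=1) weight 3/880
  (Y=2, W=2, X=1, Z=0, U=2, V=1) weight 1/880
  (Y=2, W=2, X=1, Z=0, U=3, V=1) weight 3/880
  (Y=2, W=2, X=1, Z=1, U=0, V=1) weight 1/220
  (Y=2, W=2, X=1, Z=1, U=1, V=1) weight 1/220
  (Y=2, W=2, X=1, Z=1, U=2, V=1) weight 1/660
  (Y=2, W=2, X=1, Z=1, U=3, V=1) weight 1/220
  (Y=2, W=2, X=2, Z=0, U=0, V=2) weight 3/880
  … 63 more
Group by V:
  weight(V=1) = 1/6
  weight(V=2) = 1/12
Total weight = 1/6 + 1/12 = 1/4
P(V=1 | obs) = 1/6 / 1/4 = 2/3
P(V=2 | obs) = 1/12 / 1/4 = 1/3

P(V = 2 | obs) = 1/3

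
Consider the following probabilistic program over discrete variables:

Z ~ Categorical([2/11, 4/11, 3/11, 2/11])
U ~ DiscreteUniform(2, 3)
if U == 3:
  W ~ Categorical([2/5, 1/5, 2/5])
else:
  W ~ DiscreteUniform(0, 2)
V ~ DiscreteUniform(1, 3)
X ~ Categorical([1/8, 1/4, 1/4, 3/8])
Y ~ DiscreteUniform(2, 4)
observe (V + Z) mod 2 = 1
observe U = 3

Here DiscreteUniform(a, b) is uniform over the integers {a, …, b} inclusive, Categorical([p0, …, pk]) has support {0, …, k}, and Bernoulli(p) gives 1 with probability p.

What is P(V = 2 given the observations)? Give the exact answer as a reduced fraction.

P(V = 2 | obs) = 3/8

Enumerate traces; 216 have nonzero weight after conditioning:
  (Z=0, U=3, W=0, V=1, X=0, Y=2) weight 1/1980
  (Z=0, U=3, W=0, V=1, X=0, Y=3) weight 1/1980
  (Z=0, U=3, W=0, V=1, X=0, Y=4) weight 1/1980
  (Z=0, U=3, W=0, V=1, X=1, Y=2) weight 1/990
  (Z=0, U=3, W=0, V=1, X=1, Y=3) weight 1/990
  (Z=0, U=3, W=0, V=1, X=1, Y=4) weight 1/990
  (Z=0, U=3, W=0, V=1, X=2, Y=2) weight 1/990
  (Z=0, U=3, W=0, V=1, X=2, Y=3) weight 1/990
  (Z=0, U=3, W=0, V=3, X=0, Y=2) weight 1/1980
  (Z=1, U=3, W=0, V=2, X=0, Y=2) weight 1/990
  … 206 more
Group by V:
  weight(V=1) = 5/66
  weight(V=2) = 1/11
  weight(V=3) = 5/66
Total weight = 5/66 + 1/11 + 5/66 = 8/33
P(V=1 | obs) = 5/66 / 8/33 = 5/16
P(V=2 | obs) = 1/11 / 8/33 = 3/8
P(V=3 | obs) = 5/66 / 8/33 = 5/16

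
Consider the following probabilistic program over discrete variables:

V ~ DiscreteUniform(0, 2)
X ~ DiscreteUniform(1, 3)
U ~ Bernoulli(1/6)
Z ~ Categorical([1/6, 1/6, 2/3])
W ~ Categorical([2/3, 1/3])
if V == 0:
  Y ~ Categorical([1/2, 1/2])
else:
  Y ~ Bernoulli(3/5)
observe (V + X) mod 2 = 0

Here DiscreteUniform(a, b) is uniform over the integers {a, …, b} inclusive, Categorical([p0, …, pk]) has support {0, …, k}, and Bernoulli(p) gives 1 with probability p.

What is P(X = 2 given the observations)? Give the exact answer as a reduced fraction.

Enumerate traces; 96 have nonzero weight after conditioning:
  (V=0, X=2, U=0, Z=0, W=0, Y=0) weight 5/972
  (V=0, X=2, U=0, Z=0, W=0, Y=1) weight 5/972
  (V=0, X=2, U=0, Z=0, W=1, Y=0) weight 5/1944
  (V=0, X=2, U=0, Z=0, W=1, Y=1) weight 5/1944
  (V=0, X=2, U=0, Z=1, W=0, Y=0) weight 5/972
  (V=0, X=2, U=0, Z=1, W=0, Y=1) weight 5/972
  (V=0, X=2, U=0, Z=1, W=1, Y=0) weight 5/1944
  (V=0, X=2, U=0, Z=1, W=1, Y=1) weight 5/1944
  (V=1, X=1, U=0, Z=0, W=0, Y=0) weight 1/243
  (V=1, X=3, U=0, Z=0, W=0, Y=0) weight 1/243
  … 86 more
Group by X:
  weight(X=1) = 1/9
  weight(X=2) = 2/9
  weight(X=3) = 1/9
Total weight = 1/9 + 2/9 + 1/9 = 4/9
P(X=1 | obs) = 1/9 / 4/9 = 1/4
P(X=2 | obs) = 2/9 / 4/9 = 1/2
P(X=3 | obs) = 1/9 / 4/9 = 1/4

P(X = 2 | obs) = 1/2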